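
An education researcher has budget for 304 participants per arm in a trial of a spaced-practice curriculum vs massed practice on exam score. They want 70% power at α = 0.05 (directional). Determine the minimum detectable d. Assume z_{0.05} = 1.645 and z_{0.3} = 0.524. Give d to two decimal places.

d_min ≈ 0.18

For two independent groups of n = 304 each: d_min = (z_{α} + z_β)·√(2/n).
z-sum = 1.645 + 0.524 = 2.169.
d_min = 2.169 × √(2/304) = 2.169 × 0.0811 = 0.176.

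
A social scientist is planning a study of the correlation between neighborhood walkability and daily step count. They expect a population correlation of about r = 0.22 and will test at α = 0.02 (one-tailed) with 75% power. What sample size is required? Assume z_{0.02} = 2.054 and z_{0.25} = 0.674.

n = 152

Fisher's z: C = ½·ln((1+r)/(1−r)) = ½·ln(1.5641) = 0.2237.
n = ((z_{α} + z_β)/C)² + 3.
(2.054 + 0.674) / 0.2237 = 2.728 / 0.2237 = 12.195.
n = 12.195² + 3 = 148.72 + 3 = 151.7.
Round up.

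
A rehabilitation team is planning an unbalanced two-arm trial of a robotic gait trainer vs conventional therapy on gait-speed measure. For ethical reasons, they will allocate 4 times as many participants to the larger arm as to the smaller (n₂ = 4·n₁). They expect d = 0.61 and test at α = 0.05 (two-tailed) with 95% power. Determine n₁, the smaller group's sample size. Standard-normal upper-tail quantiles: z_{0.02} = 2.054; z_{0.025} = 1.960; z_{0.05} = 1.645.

n₁ = 44

With allocation ratio k = n₂/n₁ = 4, Var(x̄₁−x̄₂) = σ²(1/n₁ + 1/(k·n₁)) = σ²·(k+1)/(k·n₁).
So n₁ = (1 + 1/k)·((z_{α/2} + z_β)/d)² = 1.250 × (3.605/0.61)².
n₁ = 1.250 × 34.93 = 43.7.
Round up: n₁ = 44, giving n₂ = 4 × 44 = 176.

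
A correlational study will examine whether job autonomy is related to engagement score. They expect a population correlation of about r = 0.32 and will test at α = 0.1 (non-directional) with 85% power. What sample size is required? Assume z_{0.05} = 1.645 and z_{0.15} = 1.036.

Fisher's z: C = ½·ln((1+r)/(1−r)) = ½·ln(1.9412) = 0.3316.
n = ((z_{α/2} + z_β)/C)² + 3.
(1.645 + 1.036) / 0.3316 = 2.681 / 0.3316 = 8.085.
n = 8.085² + 3 = 65.37 + 3 = 68.4.
Round up.

n = 69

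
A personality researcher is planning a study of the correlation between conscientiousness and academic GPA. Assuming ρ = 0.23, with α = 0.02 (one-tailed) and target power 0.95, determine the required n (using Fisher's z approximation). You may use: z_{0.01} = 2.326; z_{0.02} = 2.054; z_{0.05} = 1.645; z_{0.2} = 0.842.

Fisher's z: C = ½·ln((1+r)/(1−r)) = ½·ln(1.5974) = 0.2342.
n = ((z_{α} + z_β)/C)² + 3.
(2.054 + 1.645) / 0.2342 = 3.699 / 0.2342 = 15.794.
n = 15.794² + 3 = 249.46 + 3 = 252.5.
Round up.

n = 253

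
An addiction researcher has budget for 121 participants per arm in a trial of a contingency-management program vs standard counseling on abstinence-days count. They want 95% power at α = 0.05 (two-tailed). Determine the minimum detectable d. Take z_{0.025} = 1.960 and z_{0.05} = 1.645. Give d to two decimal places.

d_min ≈ 0.46

For two independent groups of n = 121 each: d_min = (z_{α/2} + z_β)·√(2/n).
z-sum = 1.960 + 1.645 = 3.605.
d_min = 3.605 × √(2/121) = 3.605 × 0.1286 = 0.463.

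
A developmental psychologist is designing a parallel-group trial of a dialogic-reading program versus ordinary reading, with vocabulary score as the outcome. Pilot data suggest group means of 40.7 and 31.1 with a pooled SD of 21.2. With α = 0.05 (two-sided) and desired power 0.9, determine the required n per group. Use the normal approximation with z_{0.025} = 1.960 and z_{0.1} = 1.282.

Cohen's d = |M₁ − M₂| / SD_pooled = |40.7 − 31.1| / 21.2 = 9.6 / 21.2 = 0.453.
For two independent groups with equal n: n = 2·((z_{α/2} + z_β) / d)².
z_{α/2} + z_β = 1.960 + 1.282 = 3.242.
n = 2 × (3.242 / 0.453)² = 2 × 7.157² = 2 × 51.22 = 102.4.
Round up to the next whole participant.

n = 103 per group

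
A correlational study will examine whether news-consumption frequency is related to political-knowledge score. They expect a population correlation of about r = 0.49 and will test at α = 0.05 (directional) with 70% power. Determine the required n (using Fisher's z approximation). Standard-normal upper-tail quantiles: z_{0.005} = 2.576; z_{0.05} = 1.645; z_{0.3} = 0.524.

n = 20

Fisher's z: C = ½·ln((1+r)/(1−r)) = ½·ln(2.9216) = 0.5361.
n = ((z_{α} + z_β)/C)² + 3.
(1.645 + 0.524) / 0.5361 = 2.169 / 0.5361 = 4.046.
n = 4.046² + 3 = 16.37 + 3 = 19.4.
Round up.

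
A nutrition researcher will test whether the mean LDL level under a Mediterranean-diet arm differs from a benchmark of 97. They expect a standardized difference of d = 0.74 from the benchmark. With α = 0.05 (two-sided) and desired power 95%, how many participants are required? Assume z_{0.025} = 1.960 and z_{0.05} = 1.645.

For a one-sample test: n = ((z_{α/2} + z_β) / d)².
z_{α/2} + z_β = 1.960 + 1.645 = 3.605.
n = (3.605 / 0.74)² = 4.872² = 23.73.
Round up.

n = 24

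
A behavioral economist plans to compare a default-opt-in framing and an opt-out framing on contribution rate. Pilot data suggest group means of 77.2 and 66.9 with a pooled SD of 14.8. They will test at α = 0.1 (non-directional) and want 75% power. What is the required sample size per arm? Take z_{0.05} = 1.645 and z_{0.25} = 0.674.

n = 23 per group

Cohen's d = |M₁ − M₂| / SD_pooled = |77.2 − 66.9| / 14.8 = 10.3 / 14.8 = 0.696.
For two independent groups with equal n: n = 2·((z_{α/2} + z_β) / d)².
z_{α/2} + z_β = 1.645 + 0.674 = 2.319.
n = 2 × (2.319 / 0.696)² = 2 × 3.332² = 2 × 11.10 = 22.2.
Round up to the next whole participant.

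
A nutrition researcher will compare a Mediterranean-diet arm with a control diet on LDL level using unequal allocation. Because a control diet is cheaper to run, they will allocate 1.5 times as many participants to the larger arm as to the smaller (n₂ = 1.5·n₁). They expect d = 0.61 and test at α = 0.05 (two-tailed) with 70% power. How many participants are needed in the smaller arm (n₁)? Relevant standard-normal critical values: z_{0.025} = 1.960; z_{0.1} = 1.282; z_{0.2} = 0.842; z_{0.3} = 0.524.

n₁ = 28

With allocation ratio k = n₂/n₁ = 1.5, Var(x̄₁−x̄₂) = σ²(1/n₁ + 1/(k·n₁)) = σ²·(k+1)/(k·n₁).
So n₁ = (1 + 1/k)·((z_{α/2} + z_β)/d)² = 1.667 × (2.484/0.61)².
n₁ = 1.667 × 16.58 = 27.6.
Round up: n₁ = 28, giving n₂ = 1.5 × 28 = 42.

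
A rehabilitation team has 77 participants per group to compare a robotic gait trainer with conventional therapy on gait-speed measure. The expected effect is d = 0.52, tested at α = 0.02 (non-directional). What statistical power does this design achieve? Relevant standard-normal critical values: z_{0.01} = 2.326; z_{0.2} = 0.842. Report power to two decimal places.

power ≈ 0.82

For two equal groups, power = Φ(d·√(n/2) − z_{α/2}).
d·√(n/2) = 0.52 × √(77/2) = 0.52 × 6.205 = 3.227.
z_β = 3.227 − 2.326 = 0.901.
Power = Φ(0.901) = 0.816.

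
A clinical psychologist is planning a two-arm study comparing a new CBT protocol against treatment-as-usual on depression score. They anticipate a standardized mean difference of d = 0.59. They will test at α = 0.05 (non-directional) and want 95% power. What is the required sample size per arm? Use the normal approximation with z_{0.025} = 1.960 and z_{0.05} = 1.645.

For two independent groups with equal n: n = 2·((z_{α/2} + z_β) / d)².
z_{α/2} + z_β = 1.960 + 1.645 = 3.605.
n = 2 × (3.605 / 0.59)² = 2 × 6.110² = 2 × 37.33 = 74.7.
Round up to the next whole participant.

n = 75 per group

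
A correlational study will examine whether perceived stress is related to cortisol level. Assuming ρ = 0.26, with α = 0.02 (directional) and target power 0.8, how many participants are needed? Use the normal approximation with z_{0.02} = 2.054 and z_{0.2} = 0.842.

Fisher's z: C = ½·ln((1+r)/(1−r)) = ½·ln(1.7027) = 0.2661.
n = ((z_{α} + z_β)/C)² + 3.
(2.054 + 0.842) / 0.2661 = 2.896 / 0.2661 = 10.883.
n = 10.883² + 3 = 118.44 + 3 = 121.4.
Round up.

n = 122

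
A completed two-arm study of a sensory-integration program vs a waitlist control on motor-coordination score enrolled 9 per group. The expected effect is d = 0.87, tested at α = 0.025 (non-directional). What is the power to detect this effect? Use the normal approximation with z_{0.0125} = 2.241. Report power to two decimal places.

power ≈ 0.35

For two equal groups, power = Φ(d·√(n/2) − z_{α/2}).
d·√(n/2) = 0.87 × √(9/2) = 0.87 × 2.121 = 1.846.
z_β = 1.846 − 2.241 = -0.395.
Power = Φ(-0.395) = 0.346.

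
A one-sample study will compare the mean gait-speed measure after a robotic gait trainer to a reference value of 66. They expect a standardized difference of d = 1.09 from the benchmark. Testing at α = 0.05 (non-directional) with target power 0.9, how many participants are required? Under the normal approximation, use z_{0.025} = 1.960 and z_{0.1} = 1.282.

For a one-sample test: n = ((z_{α/2} + z_β) / d)².
z_{α/2} + z_β = 1.960 + 1.282 = 3.242.
n = (3.242 / 1.09)² = 2.974² = 8.85.
Round up.

n = 9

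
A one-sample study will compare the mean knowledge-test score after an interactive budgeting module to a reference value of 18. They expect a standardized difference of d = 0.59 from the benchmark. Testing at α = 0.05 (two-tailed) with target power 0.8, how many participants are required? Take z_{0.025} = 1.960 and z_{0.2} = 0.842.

For a one-sample test: n = ((z_{α/2} + z_β) / d)².
z_{α/2} + z_β = 1.960 + 0.842 = 2.802.
n = (2.802 / 0.59)² = 4.749² = 22.55.
Round up.

n = 23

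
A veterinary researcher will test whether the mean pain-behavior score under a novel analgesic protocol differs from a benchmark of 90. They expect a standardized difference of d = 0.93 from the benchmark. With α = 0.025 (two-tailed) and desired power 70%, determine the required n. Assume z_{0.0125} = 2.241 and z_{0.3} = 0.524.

n = 9

For a one-sample test: n = ((z_{α/2} + z_β) / d)².
z_{α/2} + z_β = 2.241 + 0.524 = 2.765.
n = (2.765 / 0.93)² = 2.973² = 8.84.
Round up.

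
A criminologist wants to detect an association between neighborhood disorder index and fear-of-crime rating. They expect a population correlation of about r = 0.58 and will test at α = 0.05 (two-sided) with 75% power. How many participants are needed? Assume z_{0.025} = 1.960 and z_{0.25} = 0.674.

n = 19

Fisher's z: C = ½·ln((1+r)/(1−r)) = ½·ln(3.7619) = 0.6625.
n = ((z_{α/2} + z_β)/C)² + 3.
(1.960 + 0.674) / 0.6625 = 2.634 / 0.6625 = 3.976.
n = 3.976² + 3 = 15.81 + 3 = 18.8.
Round up.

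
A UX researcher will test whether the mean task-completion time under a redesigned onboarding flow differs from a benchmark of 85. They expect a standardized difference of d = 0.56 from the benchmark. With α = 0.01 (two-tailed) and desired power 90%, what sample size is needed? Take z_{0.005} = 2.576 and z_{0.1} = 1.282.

For a one-sample test: n = ((z_{α/2} + z_β) / d)².
z_{α/2} + z_β = 2.576 + 1.282 = 3.858.
n = (3.858 / 0.56)² = 6.889² = 47.46.
Round up.

n = 48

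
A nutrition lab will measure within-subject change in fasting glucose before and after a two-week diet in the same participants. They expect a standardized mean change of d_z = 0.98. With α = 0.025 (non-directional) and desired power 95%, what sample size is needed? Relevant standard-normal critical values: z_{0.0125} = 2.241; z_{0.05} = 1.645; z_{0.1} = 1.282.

n = 16 pairs

For a paired (one-sample on differences) test: n = ((z_{α/2} + z_β) / d)².
z_{α/2} + z_β = 2.241 + 1.645 = 3.886.
n = (3.886 / 0.98)² = 3.965² = 15.72.
Round up.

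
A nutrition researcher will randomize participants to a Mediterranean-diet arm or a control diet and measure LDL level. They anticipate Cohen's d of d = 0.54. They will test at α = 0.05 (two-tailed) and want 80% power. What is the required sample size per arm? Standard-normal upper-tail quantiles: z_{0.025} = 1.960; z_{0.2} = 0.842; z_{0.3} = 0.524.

For two independent groups with equal n: n = 2·((z_{α/2} + z_β) / d)².
z_{α/2} + z_β = 1.960 + 0.842 = 2.802.
n = 2 × (2.802 / 0.54)² = 2 × 5.189² = 2 × 26.92 = 53.8.
Round up to the next whole participant.

n = 54 per group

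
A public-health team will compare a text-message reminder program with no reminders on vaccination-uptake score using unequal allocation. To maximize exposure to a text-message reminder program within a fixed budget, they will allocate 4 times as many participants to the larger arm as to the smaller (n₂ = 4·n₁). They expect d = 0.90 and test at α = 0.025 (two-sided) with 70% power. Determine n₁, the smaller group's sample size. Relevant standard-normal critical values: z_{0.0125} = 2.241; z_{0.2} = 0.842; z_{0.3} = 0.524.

With allocation ratio k = n₂/n₁ = 4, Var(x̄₁−x̄₂) = σ²(1/n₁ + 1/(k·n₁)) = σ²·(k+1)/(k·n₁).
So n₁ = (1 + 1/k)·((z_{α/2} + z_β)/d)² = 1.250 × (2.765/0.90)².
n₁ = 1.250 × 9.44 = 11.8.
Round up: n₁ = 12, giving n₂ = 4 × 12 = 48.

n₁ = 12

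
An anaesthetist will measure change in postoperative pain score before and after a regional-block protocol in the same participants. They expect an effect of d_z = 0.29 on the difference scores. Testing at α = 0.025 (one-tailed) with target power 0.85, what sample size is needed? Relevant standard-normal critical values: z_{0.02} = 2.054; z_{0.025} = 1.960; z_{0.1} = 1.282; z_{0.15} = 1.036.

n = 107 pairs

For a paired (one-sample on differences) test: n = ((z_{α} + z_β) / d)².
z_{α} + z_β = 1.960 + 1.036 = 2.996.
n = (2.996 / 0.29)² = 10.331² = 106.73.
Round up.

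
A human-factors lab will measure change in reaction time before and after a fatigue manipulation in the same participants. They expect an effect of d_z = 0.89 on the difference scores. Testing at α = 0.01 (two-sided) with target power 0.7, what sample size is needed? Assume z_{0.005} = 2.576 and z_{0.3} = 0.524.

n = 13 pairs

For a paired (one-sample on differences) test: n = ((z_{α/2} + z_β) / d)².
z_{α/2} + z_β = 2.576 + 0.524 = 3.100.
n = (3.100 / 0.89)² = 3.483² = 12.13.
Round up.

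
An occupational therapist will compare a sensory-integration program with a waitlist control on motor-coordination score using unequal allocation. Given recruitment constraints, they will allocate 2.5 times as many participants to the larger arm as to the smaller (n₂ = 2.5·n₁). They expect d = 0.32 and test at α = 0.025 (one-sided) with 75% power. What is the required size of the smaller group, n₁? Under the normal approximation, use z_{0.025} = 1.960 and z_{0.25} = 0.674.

With allocation ratio k = n₂/n₁ = 2.5, Var(x̄₁−x̄₂) = σ²(1/n₁ + 1/(k·n₁)) = σ²·(k+1)/(k·n₁).
So n₁ = (1 + 1/k)·((z_{α} + z_β)/d)² = 1.400 × (2.634/0.32)².
n₁ = 1.400 × 67.75 = 94.9.
Round up: n₁ = 95, giving n₂ = ⌈2.5 × 95⌉ = ⌈237.5⌉ = 238.

n₁ = 95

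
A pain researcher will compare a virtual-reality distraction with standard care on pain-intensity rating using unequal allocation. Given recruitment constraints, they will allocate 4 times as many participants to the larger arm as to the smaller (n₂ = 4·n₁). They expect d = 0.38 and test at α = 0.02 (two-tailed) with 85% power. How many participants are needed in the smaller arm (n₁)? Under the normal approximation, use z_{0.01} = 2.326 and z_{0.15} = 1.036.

With allocation ratio k = n₂/n₁ = 4, Var(x̄₁−x̄₂) = σ²(1/n₁ + 1/(k·n₁)) = σ²·(k+1)/(k·n₁).
So n₁ = (1 + 1/k)·((z_{α/2} + z_β)/d)² = 1.250 × (3.362/0.38)².
n₁ = 1.250 × 78.28 = 97.8.
Round up: n₁ = 98, giving n₂ = 4 × 98 = 392.

n₁ = 98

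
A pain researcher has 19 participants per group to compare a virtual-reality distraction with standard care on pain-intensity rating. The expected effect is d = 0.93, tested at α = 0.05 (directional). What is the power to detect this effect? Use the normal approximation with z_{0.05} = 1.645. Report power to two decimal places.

For two equal groups, power = Φ(d·√(n/2) − z_{α}).
d·√(n/2) = 0.93 × √(19/2) = 0.93 × 3.082 = 2.866.
z_β = 2.866 − 1.645 = 1.221.
Power = Φ(1.221) = 0.889.

power ≈ 0.89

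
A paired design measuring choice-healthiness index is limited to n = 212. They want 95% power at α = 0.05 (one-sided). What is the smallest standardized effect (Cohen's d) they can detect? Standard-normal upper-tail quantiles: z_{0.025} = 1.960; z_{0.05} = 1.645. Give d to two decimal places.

For a single sample (or paired design) of n = 212: d_min = (z_{α} + z_β)/√n.
z-sum = 1.645 + 1.645 = 3.290.
d_min = 3.290 / √212 = 3.290 / 14.560 = 0.226.

d_min ≈ 0.23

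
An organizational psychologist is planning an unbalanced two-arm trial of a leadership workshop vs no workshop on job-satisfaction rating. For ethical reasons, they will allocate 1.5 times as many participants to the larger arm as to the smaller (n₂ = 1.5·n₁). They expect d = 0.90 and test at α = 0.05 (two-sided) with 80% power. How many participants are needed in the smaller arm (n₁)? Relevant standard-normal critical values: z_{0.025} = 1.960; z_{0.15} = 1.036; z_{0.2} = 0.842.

n₁ = 17

With allocation ratio k = n₂/n₁ = 1.5, Var(x̄₁−x̄₂) = σ²(1/n₁ + 1/(k·n₁)) = σ²·(k+1)/(k·n₁).
So n₁ = (1 + 1/k)·((z_{α/2} + z_β)/d)² = 1.667 × (2.802/0.90)².
n₁ = 1.667 × 9.69 = 16.2.
Round up: n₁ = 17, giving n₂ = ⌈1.5 × 17⌉ = ⌈25.5⌉ = 26.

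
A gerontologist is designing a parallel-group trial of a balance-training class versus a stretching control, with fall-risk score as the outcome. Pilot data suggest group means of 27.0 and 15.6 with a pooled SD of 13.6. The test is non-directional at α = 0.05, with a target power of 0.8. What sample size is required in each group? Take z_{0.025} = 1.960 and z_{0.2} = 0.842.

Cohen's d = |M₁ − M₂| / SD_pooled = |27.0 − 15.6| / 13.6 = 11.4 / 13.6 = 0.838.
For two independent groups with equal n: n = 2·((z_{α/2} + z_β) / d)².
z_{α/2} + z_β = 1.960 + 0.842 = 2.802.
n = 2 × (2.802 / 0.838)² = 2 × 3.344² = 2 × 11.18 = 22.4.
Round up to the next whole participant.

n = 23 per group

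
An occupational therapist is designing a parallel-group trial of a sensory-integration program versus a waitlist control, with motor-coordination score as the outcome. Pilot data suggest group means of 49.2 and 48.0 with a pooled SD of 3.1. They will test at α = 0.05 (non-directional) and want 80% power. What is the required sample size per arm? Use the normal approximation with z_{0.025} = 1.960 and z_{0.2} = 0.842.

Cohen's d = |M₁ − M₂| / SD_pooled = |49.2 − 48.0| / 3.1 = 1.2 / 3.1 = 0.387.
For two independent groups with equal n: n = 2·((z_{α/2} + z_β) / d)².
z_{α/2} + z_β = 1.960 + 0.842 = 2.802.
n = 2 × (2.802 / 0.387)² = 2 × 7.240² = 2 × 52.42 = 104.8.
Round up to the next whole participant.

n = 105 per group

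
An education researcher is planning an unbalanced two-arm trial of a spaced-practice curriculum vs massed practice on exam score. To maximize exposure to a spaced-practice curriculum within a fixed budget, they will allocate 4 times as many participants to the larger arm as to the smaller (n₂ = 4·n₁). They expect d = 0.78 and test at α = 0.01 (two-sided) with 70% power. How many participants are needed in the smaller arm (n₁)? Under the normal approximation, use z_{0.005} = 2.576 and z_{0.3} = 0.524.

With allocation ratio k = n₂/n₁ = 4, Var(x̄₁−x̄₂) = σ²(1/n₁ + 1/(k·n₁)) = σ²·(k+1)/(k·n₁).
So n₁ = (1 + 1/k)·((z_{α/2} + z_β)/d)² = 1.250 × (3.100/0.78)².
n₁ = 1.250 × 15.80 = 19.7.
Round up: n₁ = 20, giving n₂ = 4 × 20 = 80.

n₁ = 20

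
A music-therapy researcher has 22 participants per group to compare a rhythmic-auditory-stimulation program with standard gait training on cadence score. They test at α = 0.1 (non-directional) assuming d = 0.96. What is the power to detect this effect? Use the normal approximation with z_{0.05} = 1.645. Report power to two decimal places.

power ≈ 0.94

For two equal groups, power = Φ(d·√(n/2) − z_{α/2}).
d·√(n/2) = 0.96 × √(22/2) = 0.96 × 3.317 = 3.184.
z_β = 3.184 − 1.645 = 1.539.
Power = Φ(1.539) = 0.938.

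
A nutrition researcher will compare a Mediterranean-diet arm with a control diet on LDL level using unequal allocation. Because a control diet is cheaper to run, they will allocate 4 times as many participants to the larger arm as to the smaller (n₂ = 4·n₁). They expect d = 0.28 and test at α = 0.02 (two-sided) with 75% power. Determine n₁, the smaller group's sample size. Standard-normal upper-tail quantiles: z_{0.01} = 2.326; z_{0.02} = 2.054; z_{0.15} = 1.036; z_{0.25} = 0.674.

n₁ = 144

With allocation ratio k = n₂/n₁ = 4, Var(x̄₁−x̄₂) = σ²(1/n₁ + 1/(k·n₁)) = σ²·(k+1)/(k·n₁).
So n₁ = (1 + 1/k)·((z_{α/2} + z_β)/d)² = 1.250 × (3.000/0.28)².
n₁ = 1.250 × 114.80 = 143.5.
Round up: n₁ = 144, giving n₂ = 4 × 144 = 576.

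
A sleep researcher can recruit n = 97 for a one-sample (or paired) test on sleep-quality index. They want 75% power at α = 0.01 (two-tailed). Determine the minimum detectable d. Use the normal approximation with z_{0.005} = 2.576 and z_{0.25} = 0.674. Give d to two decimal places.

For a single sample (or paired design) of n = 97: d_min = (z_{α/2} + z_β)/√n.
z-sum = 2.576 + 0.674 = 3.250.
d_min = 3.250 / √97 = 3.250 / 9.849 = 0.330.

d_min ≈ 0.33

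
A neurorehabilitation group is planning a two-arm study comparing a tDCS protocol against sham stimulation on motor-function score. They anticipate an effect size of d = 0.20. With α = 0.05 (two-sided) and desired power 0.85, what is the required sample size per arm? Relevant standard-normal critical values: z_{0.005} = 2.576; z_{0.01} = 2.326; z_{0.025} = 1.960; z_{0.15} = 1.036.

n = 449 per group

For two independent groups with equal n: n = 2·((z_{α/2} + z_β) / d)².
z_{α/2} + z_β = 1.960 + 1.036 = 2.996.
n = 2 × (2.996 / 0.20)² = 2 × 14.980² = 2 × 224.40 = 448.8.
Round up to the next whole participant.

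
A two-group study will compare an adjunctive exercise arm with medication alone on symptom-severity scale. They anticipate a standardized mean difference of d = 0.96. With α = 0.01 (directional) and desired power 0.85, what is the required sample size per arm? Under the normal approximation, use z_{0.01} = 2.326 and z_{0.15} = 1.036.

For two independent groups with equal n: n = 2·((z_{α} + z_β) / d)².
z_{α} + z_β = 2.326 + 1.036 = 3.362.
n = 2 × (3.362 / 0.96)² = 2 × 3.502² = 2 × 12.26 = 24.5.
Round up to the next whole participant.

n = 25 per group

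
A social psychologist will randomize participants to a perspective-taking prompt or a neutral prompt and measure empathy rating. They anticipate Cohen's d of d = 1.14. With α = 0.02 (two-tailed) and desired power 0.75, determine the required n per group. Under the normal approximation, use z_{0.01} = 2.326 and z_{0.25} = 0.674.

For two independent groups with equal n: n = 2·((z_{α/2} + z_β) / d)².
z_{α/2} + z_β = 2.326 + 0.674 = 3.000.
n = 2 × (3.000 / 1.14)² = 2 × 2.632² = 2 × 6.93 = 13.9.
Round up to the next whole participant.

n = 14 per group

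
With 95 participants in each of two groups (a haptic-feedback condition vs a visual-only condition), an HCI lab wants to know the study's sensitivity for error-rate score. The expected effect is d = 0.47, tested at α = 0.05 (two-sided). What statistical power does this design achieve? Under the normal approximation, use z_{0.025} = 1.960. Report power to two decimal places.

For two equal groups, power = Φ(d·√(n/2) − z_{α/2}).
d·√(n/2) = 0.47 × √(95/2) = 0.47 × 6.892 = 3.239.
z_β = 3.239 − 1.960 = 1.279.
Power = Φ(1.279) = 0.900.

power ≈ 0.90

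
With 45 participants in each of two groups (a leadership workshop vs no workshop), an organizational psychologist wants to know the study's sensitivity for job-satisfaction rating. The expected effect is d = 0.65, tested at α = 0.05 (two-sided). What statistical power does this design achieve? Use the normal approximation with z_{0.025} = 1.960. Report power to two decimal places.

For two equal groups, power = Φ(d·√(n/2) − z_{α/2}).
d·√(n/2) = 0.65 × √(45/2) = 0.65 × 4.743 = 3.083.
z_β = 3.083 − 1.960 = 1.123.
Power = Φ(1.123) = 0.869.

power ≈ 0.87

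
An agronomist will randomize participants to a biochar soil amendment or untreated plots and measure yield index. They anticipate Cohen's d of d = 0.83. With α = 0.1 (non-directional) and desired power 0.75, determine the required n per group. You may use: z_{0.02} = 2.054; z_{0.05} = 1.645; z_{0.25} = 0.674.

n = 16 per group

For two independent groups with equal n: n = 2·((z_{α/2} + z_β) / d)².
z_{α/2} + z_β = 1.645 + 0.674 = 2.319.
n = 2 × (2.319 / 0.83)² = 2 × 2.794² = 2 × 7.81 = 15.6.
Round up to the next whole participant.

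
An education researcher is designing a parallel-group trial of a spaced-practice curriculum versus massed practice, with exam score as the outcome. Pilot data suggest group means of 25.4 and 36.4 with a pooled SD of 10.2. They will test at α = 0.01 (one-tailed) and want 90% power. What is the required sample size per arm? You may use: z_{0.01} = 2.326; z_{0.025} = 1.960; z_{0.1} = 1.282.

Cohen's d = |M₁ − M₂| / SD_pooled = |25.4 − 36.4| / 10.2 = 11.0 / 10.2 = 1.078.
For two independent groups with equal n: n = 2·((z_{α} + z_β) / d)².
z_{α} + z_β = 2.326 + 1.282 = 3.608.
n = 2 × (3.608 / 1.078)² = 2 × 3.347² = 2 × 11.20 = 22.4.
Round up to the next whole participant.

n = 23 per group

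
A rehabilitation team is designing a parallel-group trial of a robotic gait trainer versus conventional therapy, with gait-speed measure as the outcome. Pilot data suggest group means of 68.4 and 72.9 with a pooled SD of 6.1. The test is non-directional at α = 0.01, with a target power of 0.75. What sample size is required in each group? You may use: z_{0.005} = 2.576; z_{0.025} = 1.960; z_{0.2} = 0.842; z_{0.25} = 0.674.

Cohen's d = |M₁ − M₂| / SD_pooled = |68.4 − 72.9| / 6.1 = 4.5 / 6.1 = 0.738.
For two independent groups with equal n: n = 2·((z_{α/2} + z_β) / d)².
z_{α/2} + z_β = 2.576 + 0.674 = 3.250.
n = 2 × (3.250 / 0.738)² = 2 × 4.404² = 2 × 19.39 = 38.8.
Round up to the next whole participant.

n = 39 per group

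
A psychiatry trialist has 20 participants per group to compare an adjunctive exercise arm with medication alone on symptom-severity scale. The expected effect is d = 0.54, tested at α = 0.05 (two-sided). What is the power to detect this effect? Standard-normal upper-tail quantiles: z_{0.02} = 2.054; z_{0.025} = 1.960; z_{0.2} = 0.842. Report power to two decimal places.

For two equal groups, power = Φ(d·√(n/2) − z_{α/2}).
d·√(n/2) = 0.54 × √(20/2) = 0.54 × 3.162 = 1.708.
z_β = 1.708 − 1.960 = -0.252.
Power = Φ(-0.252) = 0.400.

power ≈ 0.40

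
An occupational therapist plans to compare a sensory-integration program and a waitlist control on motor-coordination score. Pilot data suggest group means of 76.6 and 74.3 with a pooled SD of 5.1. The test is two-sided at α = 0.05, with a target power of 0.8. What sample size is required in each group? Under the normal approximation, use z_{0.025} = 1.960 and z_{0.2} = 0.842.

Cohen's d = |M₁ − M₂| / SD_pooled = |76.6 − 74.3| / 5.1 = 2.3 / 5.1 = 0.451.
For two independent groups with equal n: n = 2·((z_{α/2} + z_β) / d)².
z_{α/2} + z_β = 1.960 + 0.842 = 2.802.
n = 2 × (2.802 / 0.451)² = 2 × 6.213² = 2 × 38.60 = 77.2.
Round up to the next whole participant.

n = 78 per group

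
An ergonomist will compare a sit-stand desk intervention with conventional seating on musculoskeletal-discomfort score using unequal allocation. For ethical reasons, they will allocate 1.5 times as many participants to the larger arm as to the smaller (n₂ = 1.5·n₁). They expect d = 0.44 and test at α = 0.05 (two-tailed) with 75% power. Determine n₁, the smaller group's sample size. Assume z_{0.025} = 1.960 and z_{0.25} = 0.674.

n₁ = 60

With allocation ratio k = n₂/n₁ = 1.5, Var(x̄₁−x̄₂) = σ²(1/n₁ + 1/(k·n₁)) = σ²·(k+1)/(k·n₁).
So n₁ = (1 + 1/k)·((z_{α/2} + z_β)/d)² = 1.667 × (2.634/0.44)².
n₁ = 1.667 × 35.84 = 59.7.
Round up: n₁ = 60, giving n₂ = 1.5 × 60 = 90.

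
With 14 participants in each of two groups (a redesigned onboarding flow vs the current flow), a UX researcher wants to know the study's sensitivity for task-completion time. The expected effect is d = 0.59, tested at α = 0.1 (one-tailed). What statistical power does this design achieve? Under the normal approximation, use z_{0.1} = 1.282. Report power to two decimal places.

For two equal groups, power = Φ(d·√(n/2) − z_{α}).
d·√(n/2) = 0.59 × √(14/2) = 0.59 × 2.646 = 1.561.
z_β = 1.561 − 1.282 = 0.279.
Power = Φ(0.279) = 0.610.

power ≈ 0.61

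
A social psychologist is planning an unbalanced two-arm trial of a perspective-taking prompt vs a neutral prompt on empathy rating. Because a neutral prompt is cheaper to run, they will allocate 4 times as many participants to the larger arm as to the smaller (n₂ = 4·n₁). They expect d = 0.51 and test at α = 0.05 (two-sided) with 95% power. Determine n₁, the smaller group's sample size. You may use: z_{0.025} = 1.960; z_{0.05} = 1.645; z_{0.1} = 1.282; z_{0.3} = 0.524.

n₁ = 63

With allocation ratio k = n₂/n₁ = 4, Var(x̄₁−x̄₂) = σ²(1/n₁ + 1/(k·n₁)) = σ²·(k+1)/(k·n₁).
So n₁ = (1 + 1/k)·((z_{α/2} + z_β)/d)² = 1.250 × (3.605/0.51)².
n₁ = 1.250 × 49.97 = 62.5.
Round up: n₁ = 63, giving n₂ = 4 × 63 = 252.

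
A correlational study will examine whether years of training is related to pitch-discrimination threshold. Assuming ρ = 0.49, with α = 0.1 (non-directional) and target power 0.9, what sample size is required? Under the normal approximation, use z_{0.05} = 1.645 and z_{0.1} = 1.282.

n = 33

Fisher's z: C = ½·ln((1+r)/(1−r)) = ½·ln(2.9216) = 0.5361.
n = ((z_{α/2} + z_β)/C)² + 3.
(1.645 + 1.282) / 0.5361 = 2.927 / 0.5361 = 5.460.
n = 5.460² + 3 = 29.81 + 3 = 32.8.
Round up.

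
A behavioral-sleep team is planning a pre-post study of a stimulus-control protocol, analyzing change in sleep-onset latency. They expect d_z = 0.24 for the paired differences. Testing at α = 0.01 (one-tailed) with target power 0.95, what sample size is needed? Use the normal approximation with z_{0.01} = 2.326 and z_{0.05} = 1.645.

n = 274 pairs

For a paired (one-sample on differences) test: n = ((z_{α} + z_β) / d)².
z_{α} + z_β = 2.326 + 1.645 = 3.971.
n = (3.971 / 0.24)² = 16.546² = 273.76.
Round up.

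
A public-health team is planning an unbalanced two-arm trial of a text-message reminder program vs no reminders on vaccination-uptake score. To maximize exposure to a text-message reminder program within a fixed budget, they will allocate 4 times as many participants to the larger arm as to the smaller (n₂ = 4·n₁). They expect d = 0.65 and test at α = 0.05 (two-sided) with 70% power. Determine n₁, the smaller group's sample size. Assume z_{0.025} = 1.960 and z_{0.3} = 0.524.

n₁ = 19

With allocation ratio k = n₂/n₁ = 4, Var(x̄₁−x̄₂) = σ²(1/n₁ + 1/(k·n₁)) = σ²·(k+1)/(k·n₁).
So n₁ = (1 + 1/k)·((z_{α/2} + z_β)/d)² = 1.250 × (2.484/0.65)².
n₁ = 1.250 × 14.60 = 18.3.
Round up: n₁ = 19, giving n₂ = 4 × 19 = 76.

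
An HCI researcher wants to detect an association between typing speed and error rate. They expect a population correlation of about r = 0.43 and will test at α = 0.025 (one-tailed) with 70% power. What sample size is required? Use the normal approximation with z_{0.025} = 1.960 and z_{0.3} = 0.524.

n = 33

Fisher's z: C = ½·ln((1+r)/(1−r)) = ½·ln(2.5088) = 0.4599.
n = ((z_{α} + z_β)/C)² + 3.
(1.960 + 0.524) / 0.4599 = 2.484 / 0.4599 = 5.401.
n = 5.401² + 3 = 29.17 + 3 = 32.2.
Round up.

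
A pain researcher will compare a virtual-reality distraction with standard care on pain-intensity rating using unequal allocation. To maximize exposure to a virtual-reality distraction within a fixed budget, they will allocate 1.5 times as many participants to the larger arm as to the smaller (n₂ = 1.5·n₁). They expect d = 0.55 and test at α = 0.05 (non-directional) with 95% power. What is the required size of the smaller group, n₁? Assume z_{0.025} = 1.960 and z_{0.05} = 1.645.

With allocation ratio k = n₂/n₁ = 1.5, Var(x̄₁−x̄₂) = σ²(1/n₁ + 1/(k·n₁)) = σ²·(k+1)/(k·n₁).
So n₁ = (1 + 1/k)·((z_{α/2} + z_β)/d)² = 1.667 × (3.605/0.55)².
n₁ = 1.667 × 42.96 = 71.6.
Round up: n₁ = 72, giving n₂ = 1.5 × 72 = 108.

n₁ = 72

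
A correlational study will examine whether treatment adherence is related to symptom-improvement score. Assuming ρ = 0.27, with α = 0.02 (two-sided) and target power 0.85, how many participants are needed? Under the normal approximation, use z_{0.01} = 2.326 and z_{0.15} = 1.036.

Fisher's z: C = ½·ln((1+r)/(1−r)) = ½·ln(1.7397) = 0.2769.
n = ((z_{α/2} + z_β)/C)² + 3.
(2.326 + 1.036) / 0.2769 = 3.362 / 0.2769 = 12.142.
n = 12.142² + 3 = 147.42 + 3 = 150.4.
Round up.

n = 151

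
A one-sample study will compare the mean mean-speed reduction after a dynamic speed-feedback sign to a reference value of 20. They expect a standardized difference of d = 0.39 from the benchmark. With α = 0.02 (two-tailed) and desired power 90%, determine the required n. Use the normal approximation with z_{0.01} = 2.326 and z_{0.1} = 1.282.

For a one-sample test: n = ((z_{α/2} + z_β) / d)².
z_{α/2} + z_β = 2.326 + 1.282 = 3.608.
n = (3.608 / 0.39)² = 9.251² = 85.59.
Round up.

n = 86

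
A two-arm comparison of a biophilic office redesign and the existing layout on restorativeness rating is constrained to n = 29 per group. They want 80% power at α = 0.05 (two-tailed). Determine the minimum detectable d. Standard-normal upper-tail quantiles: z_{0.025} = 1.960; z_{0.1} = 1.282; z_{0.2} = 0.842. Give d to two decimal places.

d_min ≈ 0.74

For two independent groups of n = 29 each: d_min = (z_{α/2} + z_β)·√(2/n).
z-sum = 1.960 + 0.842 = 2.802.
d_min = 2.802 × √(2/29) = 2.802 × 0.2626 = 0.736.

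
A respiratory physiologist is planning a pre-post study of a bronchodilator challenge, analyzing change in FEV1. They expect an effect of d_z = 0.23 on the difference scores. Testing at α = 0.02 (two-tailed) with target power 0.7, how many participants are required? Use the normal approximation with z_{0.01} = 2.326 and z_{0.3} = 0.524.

For a paired (one-sample on differences) test: n = ((z_{α/2} + z_β) / d)².
z_{α/2} + z_β = 2.326 + 0.524 = 2.850.
n = (2.850 / 0.23)² = 12.391² = 153.54.
Round up.

n = 154 pairs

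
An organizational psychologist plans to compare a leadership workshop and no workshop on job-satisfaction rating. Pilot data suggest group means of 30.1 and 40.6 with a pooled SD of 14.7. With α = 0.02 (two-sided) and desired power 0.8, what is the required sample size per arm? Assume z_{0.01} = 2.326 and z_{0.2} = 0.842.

Cohen's d = |M₁ − M₂| / SD_pooled = |30.1 − 40.6| / 14.7 = 10.5 / 14.7 = 0.714.
For two independent groups with equal n: n = 2·((z_{α/2} + z_β) / d)².
z_{α/2} + z_β = 2.326 + 0.842 = 3.168.
n = 2 × (3.168 / 0.714)² = 2 × 4.437² = 2 × 19.69 = 39.4.
Round up to the next whole participant.

n = 40 per group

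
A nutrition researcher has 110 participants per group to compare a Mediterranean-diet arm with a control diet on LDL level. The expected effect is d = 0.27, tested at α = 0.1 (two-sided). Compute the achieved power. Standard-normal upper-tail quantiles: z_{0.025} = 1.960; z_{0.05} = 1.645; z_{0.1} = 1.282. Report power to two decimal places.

For two equal groups, power = Φ(d·√(n/2) − z_{α/2}).
d·√(n/2) = 0.27 × √(110/2) = 0.27 × 7.416 = 2.002.
z_β = 2.002 − 1.645 = 0.357.
Power = Φ(0.357) = 0.640.

power ≈ 0.64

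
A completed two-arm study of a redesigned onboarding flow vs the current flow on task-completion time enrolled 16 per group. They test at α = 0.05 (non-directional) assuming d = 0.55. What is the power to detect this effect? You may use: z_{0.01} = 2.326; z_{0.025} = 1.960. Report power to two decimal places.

power ≈ 0.34

For two equal groups, power = Φ(d·√(n/2) − z_{α/2}).
d·√(n/2) = 0.55 × √(16/2) = 0.55 × 2.828 = 1.556.
z_β = 1.556 − 1.960 = -0.404.
Power = Φ(-0.404) = 0.343.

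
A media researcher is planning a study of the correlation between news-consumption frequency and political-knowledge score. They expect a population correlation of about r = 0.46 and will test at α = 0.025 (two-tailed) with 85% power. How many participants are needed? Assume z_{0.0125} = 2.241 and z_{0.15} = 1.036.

Fisher's z: C = ½·ln((1+r)/(1−r)) = ½·ln(2.7037) = 0.4973.
n = ((z_{α/2} + z_β)/C)² + 3.
(2.241 + 1.036) / 0.4973 = 3.277 / 0.4973 = 6.590.
n = 6.590² + 3 = 43.42 + 3 = 46.4.
Round up.

n = 47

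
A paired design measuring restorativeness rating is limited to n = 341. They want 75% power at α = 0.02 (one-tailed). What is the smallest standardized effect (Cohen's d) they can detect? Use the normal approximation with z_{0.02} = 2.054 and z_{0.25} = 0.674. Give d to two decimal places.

For a single sample (or paired design) of n = 341: d_min = (z_{α} + z_β)/√n.
z-sum = 2.054 + 0.674 = 2.728.
d_min = 2.728 / √341 = 2.728 / 18.466 = 0.148.

d_min ≈ 0.15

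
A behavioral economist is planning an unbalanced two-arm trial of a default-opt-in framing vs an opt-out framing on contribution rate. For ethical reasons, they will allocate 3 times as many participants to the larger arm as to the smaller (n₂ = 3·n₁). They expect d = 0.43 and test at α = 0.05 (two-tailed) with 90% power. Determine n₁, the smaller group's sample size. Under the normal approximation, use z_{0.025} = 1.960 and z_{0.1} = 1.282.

n₁ = 76

With allocation ratio k = n₂/n₁ = 3, Var(x̄₁−x̄₂) = σ²(1/n₁ + 1/(k·n₁)) = σ²·(k+1)/(k·n₁).
So n₁ = (1 + 1/k)·((z_{α/2} + z_β)/d)² = 1.333 × (3.242/0.43)².
n₁ = 1.333 × 56.84 = 75.8.
Round up: n₁ = 76, giving n₂ = 3 × 76 = 228.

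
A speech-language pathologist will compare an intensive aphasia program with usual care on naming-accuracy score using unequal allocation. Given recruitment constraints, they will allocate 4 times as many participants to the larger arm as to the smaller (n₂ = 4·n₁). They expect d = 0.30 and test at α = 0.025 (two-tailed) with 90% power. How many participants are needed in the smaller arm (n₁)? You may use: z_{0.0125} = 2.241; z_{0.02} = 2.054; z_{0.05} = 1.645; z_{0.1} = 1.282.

With allocation ratio k = n₂/n₁ = 4, Var(x̄₁−x̄₂) = σ²(1/n₁ + 1/(k·n₁)) = σ²·(k+1)/(k·n₁).
So n₁ = (1 + 1/k)·((z_{α/2} + z_β)/d)² = 1.250 × (3.523/0.30)².
n₁ = 1.250 × 137.91 = 172.4.
Round up: n₁ = 173, giving n₂ = 4 × 173 = 692.

n₁ = 173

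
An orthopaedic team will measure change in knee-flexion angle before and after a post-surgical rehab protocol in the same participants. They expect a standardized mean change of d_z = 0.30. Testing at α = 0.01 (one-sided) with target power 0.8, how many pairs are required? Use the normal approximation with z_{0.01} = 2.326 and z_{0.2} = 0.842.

For a paired (one-sample on differences) test: n = ((z_{α} + z_β) / d)².
z_{α} + z_β = 2.326 + 0.842 = 3.168.
n = (3.168 / 0.30)² = 10.560² = 111.51.
Round up.

n = 112 pairs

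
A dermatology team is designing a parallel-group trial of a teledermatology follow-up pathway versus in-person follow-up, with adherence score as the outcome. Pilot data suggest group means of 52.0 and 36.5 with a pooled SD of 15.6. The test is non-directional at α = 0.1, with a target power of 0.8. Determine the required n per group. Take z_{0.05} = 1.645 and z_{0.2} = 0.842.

n = 13 per group

Cohen's d = |M₁ − M₂| / SD_pooled = |52.0 − 36.5| / 15.6 = 15.5 / 15.6 = 0.994.
For two independent groups with equal n: n = 2·((z_{α/2} + z_β) / d)².
z_{α/2} + z_β = 1.645 + 0.842 = 2.487.
n = 2 × (2.487 / 0.994)² = 2 × 2.502² = 2 × 6.26 = 12.5.
Round up to the next whole participant.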